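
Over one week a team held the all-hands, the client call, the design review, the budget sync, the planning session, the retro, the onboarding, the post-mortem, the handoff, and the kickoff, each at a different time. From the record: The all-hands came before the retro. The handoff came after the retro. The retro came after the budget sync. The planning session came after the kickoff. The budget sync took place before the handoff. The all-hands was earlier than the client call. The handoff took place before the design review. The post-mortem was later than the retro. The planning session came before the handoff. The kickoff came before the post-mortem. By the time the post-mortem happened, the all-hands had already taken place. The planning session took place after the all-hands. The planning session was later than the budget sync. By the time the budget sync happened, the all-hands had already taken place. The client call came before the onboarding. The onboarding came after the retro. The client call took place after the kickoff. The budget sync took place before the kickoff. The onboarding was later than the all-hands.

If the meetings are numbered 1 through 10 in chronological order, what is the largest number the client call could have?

9

The client call must come before the onboarding — 1 meeting forced after it.
Everything else can be placed before the client call in some valid order, so the client call can sit as late as position 10 − 1 = 9.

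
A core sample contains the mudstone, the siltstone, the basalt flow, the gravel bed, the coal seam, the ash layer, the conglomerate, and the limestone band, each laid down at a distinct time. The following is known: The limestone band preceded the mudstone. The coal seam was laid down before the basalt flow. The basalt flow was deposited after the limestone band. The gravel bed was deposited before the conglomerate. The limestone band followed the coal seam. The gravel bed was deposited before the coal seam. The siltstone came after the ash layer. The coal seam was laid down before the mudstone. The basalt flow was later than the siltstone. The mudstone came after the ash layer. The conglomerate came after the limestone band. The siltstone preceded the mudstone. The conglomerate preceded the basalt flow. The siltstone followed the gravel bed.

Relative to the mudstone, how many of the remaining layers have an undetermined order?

2

Forced before the mudstone: the ash layer, the coal seam, the gravel bed, the limestone band, and the siltstone.
That leaves the basalt flow and the conglomerate with no forced order relative to the mudstone — 2.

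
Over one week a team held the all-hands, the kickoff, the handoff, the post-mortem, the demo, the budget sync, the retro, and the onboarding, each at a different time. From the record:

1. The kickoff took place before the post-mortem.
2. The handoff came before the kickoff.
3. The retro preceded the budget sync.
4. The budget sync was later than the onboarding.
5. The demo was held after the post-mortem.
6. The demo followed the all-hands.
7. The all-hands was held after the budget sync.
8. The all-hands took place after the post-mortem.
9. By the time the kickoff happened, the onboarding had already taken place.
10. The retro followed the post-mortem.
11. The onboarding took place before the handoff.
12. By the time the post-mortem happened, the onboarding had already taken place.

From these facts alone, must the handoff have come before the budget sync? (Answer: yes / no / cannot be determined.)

yes

Chain the constraints: the handoff → the kickoff → the post-mortem → the retro → the budget sync. Each link is directly stated, so the handoff comes before the budget sync.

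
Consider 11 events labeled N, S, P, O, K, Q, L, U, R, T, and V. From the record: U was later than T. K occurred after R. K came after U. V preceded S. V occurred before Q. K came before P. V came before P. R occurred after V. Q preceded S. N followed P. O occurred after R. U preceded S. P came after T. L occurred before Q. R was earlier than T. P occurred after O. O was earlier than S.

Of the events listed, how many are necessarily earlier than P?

Directly stated before P: K, O, T, and V.
R reaches P via R → O → P.
U reaches P via U → K → P.
No chain forces L (or any of the others) ahead of P.
That's K, O, R, T, U, and V — 6 in all.

6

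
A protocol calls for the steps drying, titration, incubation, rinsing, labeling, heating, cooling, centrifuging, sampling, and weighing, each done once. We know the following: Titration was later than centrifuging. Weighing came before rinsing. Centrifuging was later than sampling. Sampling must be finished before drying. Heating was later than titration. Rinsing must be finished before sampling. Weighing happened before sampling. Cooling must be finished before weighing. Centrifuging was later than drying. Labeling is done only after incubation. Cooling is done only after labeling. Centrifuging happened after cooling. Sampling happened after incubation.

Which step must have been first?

Incubation has a chain of constraints placing it before every other step, so incubation must be first.

incubation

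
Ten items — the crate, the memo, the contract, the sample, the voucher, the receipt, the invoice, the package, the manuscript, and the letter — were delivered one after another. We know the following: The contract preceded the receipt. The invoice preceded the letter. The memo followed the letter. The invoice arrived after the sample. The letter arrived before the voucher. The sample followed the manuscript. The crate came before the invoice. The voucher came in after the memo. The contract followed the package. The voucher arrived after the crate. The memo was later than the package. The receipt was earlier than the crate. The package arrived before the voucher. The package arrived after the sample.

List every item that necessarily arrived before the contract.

Directly stated before the contract: the package.
The manuscript reaches the contract via the manuscript → the sample → the package → the contract.
The sample reaches the contract via the sample → the package → the contract.
No chain forces the receipt (or any of the others) ahead of the contract.

the manuscript, the package, the sample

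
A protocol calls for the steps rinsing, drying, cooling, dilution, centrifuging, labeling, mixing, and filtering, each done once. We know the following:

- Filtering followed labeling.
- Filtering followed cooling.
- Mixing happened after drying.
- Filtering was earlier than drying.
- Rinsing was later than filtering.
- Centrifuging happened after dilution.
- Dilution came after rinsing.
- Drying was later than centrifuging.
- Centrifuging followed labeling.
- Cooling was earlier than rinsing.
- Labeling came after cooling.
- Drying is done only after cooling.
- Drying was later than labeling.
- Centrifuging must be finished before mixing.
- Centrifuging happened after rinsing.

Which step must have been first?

cooling

Cooling has a chain of constraints placing it before every other step, so cooling must be first.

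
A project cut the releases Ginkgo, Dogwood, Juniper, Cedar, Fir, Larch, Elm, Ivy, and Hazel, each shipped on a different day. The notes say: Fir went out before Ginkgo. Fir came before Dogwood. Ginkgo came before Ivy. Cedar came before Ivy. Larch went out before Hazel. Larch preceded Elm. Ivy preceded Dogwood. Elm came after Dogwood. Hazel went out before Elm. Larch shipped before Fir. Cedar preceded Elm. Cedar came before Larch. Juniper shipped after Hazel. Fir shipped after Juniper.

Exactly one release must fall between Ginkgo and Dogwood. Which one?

Tracing the constraints gives Ginkgo → Ivy → Dogwood, so Ivy sits after Ginkgo and before Dogwood.
No other release is forced both after Ginkgo and before Dogwood.

Ivy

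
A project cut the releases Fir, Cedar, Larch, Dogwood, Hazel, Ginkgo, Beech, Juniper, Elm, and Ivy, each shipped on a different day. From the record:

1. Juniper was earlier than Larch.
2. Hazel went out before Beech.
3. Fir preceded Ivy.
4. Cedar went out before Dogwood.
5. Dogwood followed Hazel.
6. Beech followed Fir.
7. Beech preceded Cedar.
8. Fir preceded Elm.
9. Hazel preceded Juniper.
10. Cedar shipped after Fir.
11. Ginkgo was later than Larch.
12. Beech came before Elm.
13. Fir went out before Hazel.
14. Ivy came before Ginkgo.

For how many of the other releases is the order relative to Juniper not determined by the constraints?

Forced before Juniper: Fir and Hazel; forced after Juniper: Ginkgo and Larch.
That leaves Beech, Cedar, Dogwood, Elm, and Ivy with no forced order relative to Juniper — 5.

5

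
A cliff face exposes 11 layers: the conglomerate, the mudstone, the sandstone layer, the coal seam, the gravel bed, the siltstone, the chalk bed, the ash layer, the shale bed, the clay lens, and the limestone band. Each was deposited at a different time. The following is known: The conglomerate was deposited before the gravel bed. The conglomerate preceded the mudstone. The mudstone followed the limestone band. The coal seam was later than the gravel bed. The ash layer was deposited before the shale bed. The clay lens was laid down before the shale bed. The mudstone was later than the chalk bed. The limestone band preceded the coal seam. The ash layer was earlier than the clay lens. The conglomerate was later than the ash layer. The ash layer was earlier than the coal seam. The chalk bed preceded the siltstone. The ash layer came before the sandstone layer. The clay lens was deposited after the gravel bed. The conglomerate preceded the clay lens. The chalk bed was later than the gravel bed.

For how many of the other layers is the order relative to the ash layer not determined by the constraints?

Forced after the ash layer: the chalk bed, the clay lens, the coal seam, the conglomerate, the gravel bed, the mudstone, the sandstone layer, the shale bed, and the siltstone.
That leaves the limestone band with no forced order relative to the ash layer — 1.

1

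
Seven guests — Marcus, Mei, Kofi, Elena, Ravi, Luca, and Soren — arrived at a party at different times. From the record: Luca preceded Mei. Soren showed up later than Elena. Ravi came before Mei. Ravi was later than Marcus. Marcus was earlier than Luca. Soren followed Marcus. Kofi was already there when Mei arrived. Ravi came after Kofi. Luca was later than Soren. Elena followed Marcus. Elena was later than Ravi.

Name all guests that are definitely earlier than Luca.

Elena, Kofi, Marcus, Ravi, Soren

Directly stated before Luca: Marcus and Soren.
Elena reaches Luca via Elena → Soren → Luca.
Kofi reaches Luca via Kofi → Ravi → Elena → Soren → Luca.
Ravi reaches Luca via Ravi → Elena → Soren → Luca.
No chain forces Mei ahead of Luca.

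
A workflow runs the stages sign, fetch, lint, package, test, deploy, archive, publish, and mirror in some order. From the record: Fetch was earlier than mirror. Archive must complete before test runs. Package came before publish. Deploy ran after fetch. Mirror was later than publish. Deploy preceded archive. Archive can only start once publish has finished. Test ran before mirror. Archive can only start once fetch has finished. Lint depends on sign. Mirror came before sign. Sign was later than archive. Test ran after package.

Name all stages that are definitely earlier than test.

Directly stated before test: archive and package.
Deploy reaches test via deploy → archive → test.
Fetch reaches test via fetch → archive → test.
Publish reaches test via publish → archive → test.

archive, deploy, fetch, package, publish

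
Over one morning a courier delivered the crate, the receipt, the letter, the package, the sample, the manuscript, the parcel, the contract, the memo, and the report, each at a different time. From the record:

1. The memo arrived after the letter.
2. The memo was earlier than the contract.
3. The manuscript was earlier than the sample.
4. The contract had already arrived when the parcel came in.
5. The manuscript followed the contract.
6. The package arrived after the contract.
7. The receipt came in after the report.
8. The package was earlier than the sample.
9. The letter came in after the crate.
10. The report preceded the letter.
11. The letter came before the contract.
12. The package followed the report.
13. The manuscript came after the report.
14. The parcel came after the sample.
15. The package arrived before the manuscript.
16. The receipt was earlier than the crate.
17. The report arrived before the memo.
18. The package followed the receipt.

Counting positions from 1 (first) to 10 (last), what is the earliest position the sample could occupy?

9

The contract, the crate, the letter, the manuscript, the memo, the package, the receipt, and the report must all come before the sample — 8 forced predecessors.
Nothing else is forced ahead of the sample, so its earliest slot is position 8 + 1 = 9.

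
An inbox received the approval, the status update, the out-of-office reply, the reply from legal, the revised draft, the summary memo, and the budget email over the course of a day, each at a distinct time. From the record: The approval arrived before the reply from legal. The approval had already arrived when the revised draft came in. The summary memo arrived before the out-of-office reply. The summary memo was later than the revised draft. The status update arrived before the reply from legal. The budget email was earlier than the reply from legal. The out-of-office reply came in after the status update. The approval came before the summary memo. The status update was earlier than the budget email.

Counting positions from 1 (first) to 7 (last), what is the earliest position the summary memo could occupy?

3

The approval and the revised draft must both come before the summary memo — 2 forced predecessors.
Nothing else is forced ahead of the summary memo, so its earliest slot is position 2 + 1 = 3.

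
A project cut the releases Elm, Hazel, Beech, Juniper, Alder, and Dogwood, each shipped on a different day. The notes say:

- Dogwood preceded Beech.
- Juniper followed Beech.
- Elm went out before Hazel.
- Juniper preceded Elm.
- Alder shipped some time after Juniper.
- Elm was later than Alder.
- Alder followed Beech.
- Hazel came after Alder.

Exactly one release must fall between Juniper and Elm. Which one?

Tracing the constraints gives Juniper → Alder → Elm, so Alder sits after Juniper and before Elm.
No other release is forced both after Juniper and before Elm.

Alder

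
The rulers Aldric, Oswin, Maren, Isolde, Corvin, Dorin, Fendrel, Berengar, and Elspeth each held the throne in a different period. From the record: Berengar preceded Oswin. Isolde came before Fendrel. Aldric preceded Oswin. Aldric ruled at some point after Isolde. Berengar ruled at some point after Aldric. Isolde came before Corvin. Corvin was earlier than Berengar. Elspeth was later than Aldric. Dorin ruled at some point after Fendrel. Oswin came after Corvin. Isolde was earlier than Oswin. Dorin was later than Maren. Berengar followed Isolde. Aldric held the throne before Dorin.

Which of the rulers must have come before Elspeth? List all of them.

Directly stated before Elspeth: Aldric.
Isolde reaches Elspeth via Isolde → Aldric → Elspeth.

Aldric, Isolde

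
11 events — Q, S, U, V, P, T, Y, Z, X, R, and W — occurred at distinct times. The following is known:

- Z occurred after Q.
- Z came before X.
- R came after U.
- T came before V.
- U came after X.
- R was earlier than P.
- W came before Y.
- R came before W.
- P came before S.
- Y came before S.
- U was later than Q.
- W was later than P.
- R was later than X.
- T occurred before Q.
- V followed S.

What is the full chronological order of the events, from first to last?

T, Q, Z, X, U, R, P, W, Y, S, V

The constraints fix every adjacent pair, so only one ordering works:
T → Q → Z → X → U → R → P → W → Y → S → V.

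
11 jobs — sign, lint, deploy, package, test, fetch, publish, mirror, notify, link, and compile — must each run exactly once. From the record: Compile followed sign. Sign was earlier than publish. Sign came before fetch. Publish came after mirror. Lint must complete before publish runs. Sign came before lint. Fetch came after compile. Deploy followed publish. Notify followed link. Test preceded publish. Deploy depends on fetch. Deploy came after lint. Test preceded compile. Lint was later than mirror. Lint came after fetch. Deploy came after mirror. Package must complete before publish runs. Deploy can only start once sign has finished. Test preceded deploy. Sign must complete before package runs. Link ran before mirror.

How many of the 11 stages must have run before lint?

Directly stated before lint: fetch, mirror, and sign.
Compile reaches lint via compile → fetch → lint.
Link reaches lint via link → mirror → lint.
Test reaches lint via test → compile → fetch → lint.
No chain forces notify (or any of the others) ahead of lint.
That's compile, fetch, link, mirror, sign, and test — 6 in all.

6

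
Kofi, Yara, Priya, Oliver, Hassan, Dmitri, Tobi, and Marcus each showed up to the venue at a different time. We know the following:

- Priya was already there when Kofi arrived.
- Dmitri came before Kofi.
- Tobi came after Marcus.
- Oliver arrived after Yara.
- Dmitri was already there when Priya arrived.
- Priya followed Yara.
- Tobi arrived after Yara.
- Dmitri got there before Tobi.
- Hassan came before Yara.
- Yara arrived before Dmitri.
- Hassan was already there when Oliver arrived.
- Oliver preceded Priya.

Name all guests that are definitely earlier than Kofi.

Dmitri, Hassan, Oliver, Priya, Yara

Directly stated before Kofi: Dmitri and Priya.
Hassan reaches Kofi via Hassan → Oliver → Priya → Kofi.
Oliver reaches Kofi via Oliver → Priya → Kofi.
Yara reaches Kofi via Yara → Dmitri → Kofi.
No chain forces Tobi (or any of the others) ahead of Kofi.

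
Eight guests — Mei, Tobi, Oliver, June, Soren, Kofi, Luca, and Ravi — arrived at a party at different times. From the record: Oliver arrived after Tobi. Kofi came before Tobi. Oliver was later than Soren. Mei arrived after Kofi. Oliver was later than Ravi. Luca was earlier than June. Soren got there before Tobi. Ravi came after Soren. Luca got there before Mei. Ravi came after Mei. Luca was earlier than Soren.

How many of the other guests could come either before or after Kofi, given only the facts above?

Forced after Kofi: Mei, Oliver, Ravi, and Tobi.
That leaves June, Luca, and Soren with no forced order relative to Kofi — 3.

3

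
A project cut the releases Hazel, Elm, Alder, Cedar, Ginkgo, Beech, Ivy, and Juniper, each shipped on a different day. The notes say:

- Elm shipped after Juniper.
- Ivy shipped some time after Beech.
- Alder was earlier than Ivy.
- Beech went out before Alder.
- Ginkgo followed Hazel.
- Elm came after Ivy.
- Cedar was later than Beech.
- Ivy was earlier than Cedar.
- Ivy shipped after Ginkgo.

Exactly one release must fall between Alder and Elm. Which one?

Tracing the constraints gives Alder → Ivy → Elm, so Ivy sits after Alder and before Elm.
No other release is forced both after Alder and before Elm.

Ivy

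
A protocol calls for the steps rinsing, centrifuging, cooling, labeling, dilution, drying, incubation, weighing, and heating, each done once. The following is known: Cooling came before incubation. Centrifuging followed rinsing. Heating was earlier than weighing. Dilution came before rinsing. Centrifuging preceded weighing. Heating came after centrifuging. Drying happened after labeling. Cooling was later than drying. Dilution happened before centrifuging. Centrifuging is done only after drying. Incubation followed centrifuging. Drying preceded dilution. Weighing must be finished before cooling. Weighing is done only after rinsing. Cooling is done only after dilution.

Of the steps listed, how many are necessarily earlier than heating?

5

Directly stated before heating: centrifuging.
Dilution reaches heating via dilution → centrifuging → heating.
Drying reaches heating via drying → centrifuging → heating.
Labeling reaches heating via labeling → drying → centrifuging → heating.
Likewise rinsing reaches heating by chaining the stated constraints.
No chain forces weighing (or any of the others) ahead of heating.
That's centrifuging, dilution, drying, labeling, and rinsing — 5 in all.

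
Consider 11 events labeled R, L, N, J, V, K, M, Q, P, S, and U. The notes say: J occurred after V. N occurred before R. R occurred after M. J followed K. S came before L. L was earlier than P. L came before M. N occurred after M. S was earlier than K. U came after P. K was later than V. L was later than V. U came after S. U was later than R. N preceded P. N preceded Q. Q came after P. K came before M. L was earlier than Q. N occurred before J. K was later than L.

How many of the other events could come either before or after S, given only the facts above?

1

Forced after S: J, K, L, M, N, P, Q, R, and U.
That leaves V with no forced order relative to S — 1.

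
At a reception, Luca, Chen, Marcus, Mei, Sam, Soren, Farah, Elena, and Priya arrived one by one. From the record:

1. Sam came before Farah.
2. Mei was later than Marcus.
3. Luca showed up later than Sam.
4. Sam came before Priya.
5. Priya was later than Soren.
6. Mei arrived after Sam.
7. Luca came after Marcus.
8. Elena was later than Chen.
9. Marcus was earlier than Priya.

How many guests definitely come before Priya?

3

Directly stated before Priya: Marcus, Sam, and Soren.
That's Marcus, Sam, and Soren — 3 in all.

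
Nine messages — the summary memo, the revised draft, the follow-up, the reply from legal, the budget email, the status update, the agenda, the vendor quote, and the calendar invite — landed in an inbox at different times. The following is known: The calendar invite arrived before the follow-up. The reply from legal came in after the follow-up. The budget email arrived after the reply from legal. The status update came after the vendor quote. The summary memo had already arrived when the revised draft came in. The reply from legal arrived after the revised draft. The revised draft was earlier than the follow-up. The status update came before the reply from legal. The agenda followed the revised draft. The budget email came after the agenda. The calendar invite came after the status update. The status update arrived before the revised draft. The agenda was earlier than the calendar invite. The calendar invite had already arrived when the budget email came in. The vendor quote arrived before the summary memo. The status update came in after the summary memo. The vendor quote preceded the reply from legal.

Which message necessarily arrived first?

The vendor quote has a chain of constraints placing it before every other message, so the vendor quote must be first.

the vendor quote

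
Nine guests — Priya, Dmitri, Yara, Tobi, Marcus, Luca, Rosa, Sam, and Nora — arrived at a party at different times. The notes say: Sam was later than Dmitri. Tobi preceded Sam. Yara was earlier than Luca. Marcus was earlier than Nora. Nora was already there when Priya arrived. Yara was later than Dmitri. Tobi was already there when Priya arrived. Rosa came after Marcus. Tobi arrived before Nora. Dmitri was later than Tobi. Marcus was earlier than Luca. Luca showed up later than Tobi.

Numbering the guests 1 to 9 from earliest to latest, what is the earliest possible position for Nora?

Marcus and Tobi must both come before Nora — 2 forced predecessors.
Nothing else is forced ahead of Nora, so their earliest slot is position 2 + 1 = 3.

3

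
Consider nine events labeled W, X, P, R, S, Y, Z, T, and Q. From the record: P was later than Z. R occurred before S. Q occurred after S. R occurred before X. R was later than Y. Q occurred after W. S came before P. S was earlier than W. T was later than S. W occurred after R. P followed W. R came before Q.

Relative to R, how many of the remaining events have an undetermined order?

1

Forced before R: Y; forced after R: P, Q, S, T, W, and X.
That leaves Z with no forced order relative to R — 1.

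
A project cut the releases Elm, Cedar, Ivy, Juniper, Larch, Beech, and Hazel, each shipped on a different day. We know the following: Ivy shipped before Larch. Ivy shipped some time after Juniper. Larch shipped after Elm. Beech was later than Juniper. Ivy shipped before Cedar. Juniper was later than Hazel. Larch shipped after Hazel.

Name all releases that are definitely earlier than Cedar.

Hazel, Ivy, Juniper

Directly stated before Cedar: Ivy.
Hazel reaches Cedar via Hazel → Juniper → Ivy → Cedar.
Juniper reaches Cedar via Juniper → Ivy → Cedar.
No chain forces Beech (or any of the others) ahead of Cedar.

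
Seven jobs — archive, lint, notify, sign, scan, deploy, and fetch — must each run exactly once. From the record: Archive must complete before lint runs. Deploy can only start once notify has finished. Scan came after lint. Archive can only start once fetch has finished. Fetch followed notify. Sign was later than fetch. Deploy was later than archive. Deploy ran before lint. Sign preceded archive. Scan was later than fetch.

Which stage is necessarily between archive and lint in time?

deploy

Tracing the constraints gives archive → deploy → lint, so deploy sits after archive and before lint.
No other stage is forced both after archive and before lint.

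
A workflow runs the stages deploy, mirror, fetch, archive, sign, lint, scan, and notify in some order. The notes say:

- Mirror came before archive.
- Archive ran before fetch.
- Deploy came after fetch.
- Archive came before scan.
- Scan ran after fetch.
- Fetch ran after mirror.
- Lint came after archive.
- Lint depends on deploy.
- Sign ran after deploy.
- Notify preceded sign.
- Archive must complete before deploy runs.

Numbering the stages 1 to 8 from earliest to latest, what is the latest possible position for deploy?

6

Deploy must come before lint and sign — 2 stages forced after it.
Everything else can be placed before deploy in some valid order, so deploy can sit as late as position 8 − 2 = 6.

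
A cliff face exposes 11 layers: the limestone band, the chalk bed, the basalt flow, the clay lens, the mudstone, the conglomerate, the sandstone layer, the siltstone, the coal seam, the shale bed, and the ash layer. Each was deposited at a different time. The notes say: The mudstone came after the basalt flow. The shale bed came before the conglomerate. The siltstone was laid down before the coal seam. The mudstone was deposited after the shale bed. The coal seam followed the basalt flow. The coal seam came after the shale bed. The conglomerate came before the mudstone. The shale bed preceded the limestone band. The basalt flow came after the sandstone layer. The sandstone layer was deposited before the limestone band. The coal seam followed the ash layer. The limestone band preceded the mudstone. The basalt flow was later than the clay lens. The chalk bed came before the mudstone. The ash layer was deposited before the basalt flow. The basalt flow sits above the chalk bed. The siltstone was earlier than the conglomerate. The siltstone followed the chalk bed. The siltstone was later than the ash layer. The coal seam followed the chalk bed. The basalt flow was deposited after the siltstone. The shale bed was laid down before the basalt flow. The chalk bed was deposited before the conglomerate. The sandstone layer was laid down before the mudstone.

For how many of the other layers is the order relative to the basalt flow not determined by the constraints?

2

Forced before the basalt flow: the ash layer, the chalk bed, the clay lens, the sandstone layer, the shale bed, and the siltstone; forced after the basalt flow: the coal seam and the mudstone.
That leaves the conglomerate and the limestone band with no forced order relative to the basalt flow — 2.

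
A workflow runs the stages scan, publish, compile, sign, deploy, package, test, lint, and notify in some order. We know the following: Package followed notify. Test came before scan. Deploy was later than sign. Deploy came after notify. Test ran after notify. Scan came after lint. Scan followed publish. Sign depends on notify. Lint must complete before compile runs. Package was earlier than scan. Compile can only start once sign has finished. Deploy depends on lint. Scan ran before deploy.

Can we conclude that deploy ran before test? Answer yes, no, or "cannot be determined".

Tracing the constraints gives test → scan → deploy, so test must come before deploy.
That means deploy cannot be before test.

no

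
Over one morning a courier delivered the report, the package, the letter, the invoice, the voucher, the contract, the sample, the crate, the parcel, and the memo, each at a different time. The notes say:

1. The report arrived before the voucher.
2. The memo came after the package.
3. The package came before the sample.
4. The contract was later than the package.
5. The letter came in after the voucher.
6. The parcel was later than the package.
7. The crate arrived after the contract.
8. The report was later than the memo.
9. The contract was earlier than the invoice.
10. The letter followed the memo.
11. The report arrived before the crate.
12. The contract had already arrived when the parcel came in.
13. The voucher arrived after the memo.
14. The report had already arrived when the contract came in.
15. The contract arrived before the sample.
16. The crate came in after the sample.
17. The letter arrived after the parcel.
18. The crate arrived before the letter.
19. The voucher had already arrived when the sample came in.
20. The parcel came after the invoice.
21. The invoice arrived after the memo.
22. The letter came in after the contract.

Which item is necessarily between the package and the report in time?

Tracing the constraints gives the package → the memo → the report, so the memo sits after the package and before the report.
No other item is forced both after the package and before the report.

the memo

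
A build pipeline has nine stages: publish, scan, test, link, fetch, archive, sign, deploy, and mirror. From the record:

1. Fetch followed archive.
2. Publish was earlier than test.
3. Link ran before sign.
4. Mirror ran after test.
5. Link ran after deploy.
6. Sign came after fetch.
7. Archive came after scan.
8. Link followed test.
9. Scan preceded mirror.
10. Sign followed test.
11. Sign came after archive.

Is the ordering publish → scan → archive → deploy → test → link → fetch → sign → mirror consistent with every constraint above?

Check each stated constraint against the proposed order — e.g. archive is ahead of sign; scan is ahead of mirror. Every pair is in the required order; nothing is violated.

yes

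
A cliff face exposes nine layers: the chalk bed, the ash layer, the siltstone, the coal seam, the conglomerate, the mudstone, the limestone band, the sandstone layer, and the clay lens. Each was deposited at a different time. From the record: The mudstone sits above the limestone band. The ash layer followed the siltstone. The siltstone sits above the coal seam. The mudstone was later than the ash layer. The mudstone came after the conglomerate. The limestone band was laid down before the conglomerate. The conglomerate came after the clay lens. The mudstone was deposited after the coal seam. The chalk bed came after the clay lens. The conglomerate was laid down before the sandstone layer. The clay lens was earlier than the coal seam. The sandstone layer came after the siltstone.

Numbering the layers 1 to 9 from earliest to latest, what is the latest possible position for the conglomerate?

7

The conglomerate must come before the mudstone and the sandstone layer — 2 layers forced after it.
Everything else can be placed before the conglomerate in some valid order, so the conglomerate can sit as late as position 9 − 2 = 7.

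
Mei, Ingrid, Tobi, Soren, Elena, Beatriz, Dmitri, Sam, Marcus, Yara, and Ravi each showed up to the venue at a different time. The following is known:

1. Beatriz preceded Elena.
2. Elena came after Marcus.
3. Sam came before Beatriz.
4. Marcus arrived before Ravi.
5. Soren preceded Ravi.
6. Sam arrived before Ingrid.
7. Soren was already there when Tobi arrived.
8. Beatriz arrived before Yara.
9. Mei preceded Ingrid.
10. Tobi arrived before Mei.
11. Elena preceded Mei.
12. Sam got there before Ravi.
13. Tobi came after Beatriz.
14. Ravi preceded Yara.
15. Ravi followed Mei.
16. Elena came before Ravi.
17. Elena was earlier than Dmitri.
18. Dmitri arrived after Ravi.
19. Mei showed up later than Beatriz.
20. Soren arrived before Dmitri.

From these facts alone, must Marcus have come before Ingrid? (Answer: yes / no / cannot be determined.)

Chain the constraints: Marcus → Elena → Mei → Ingrid. Each link is directly stated, so Marcus comes before Ingrid.

yes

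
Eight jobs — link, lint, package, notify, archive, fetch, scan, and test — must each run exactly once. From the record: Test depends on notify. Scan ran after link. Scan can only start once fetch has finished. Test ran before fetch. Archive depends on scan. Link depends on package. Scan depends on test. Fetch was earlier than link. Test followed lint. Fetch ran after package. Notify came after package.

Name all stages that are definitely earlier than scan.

fetch, link, lint, notify, package, test

Directly stated before scan: fetch, link, and test.
Lint reaches scan via lint → test → scan.
Notify reaches scan via notify → test → scan.
Package reaches scan via package → link → scan.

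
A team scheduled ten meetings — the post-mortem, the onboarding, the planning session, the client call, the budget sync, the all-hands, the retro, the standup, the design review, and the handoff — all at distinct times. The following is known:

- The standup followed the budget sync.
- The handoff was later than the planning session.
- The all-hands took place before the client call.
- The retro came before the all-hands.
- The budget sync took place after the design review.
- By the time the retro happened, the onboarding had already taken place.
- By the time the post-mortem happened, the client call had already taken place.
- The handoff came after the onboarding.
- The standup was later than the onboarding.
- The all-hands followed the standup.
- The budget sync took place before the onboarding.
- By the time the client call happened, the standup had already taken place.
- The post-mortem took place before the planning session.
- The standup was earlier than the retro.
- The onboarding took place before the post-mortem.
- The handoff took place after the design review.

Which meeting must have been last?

Every other meeting has a chain of constraints placing it before the handoff, so the handoff is last.

the handoff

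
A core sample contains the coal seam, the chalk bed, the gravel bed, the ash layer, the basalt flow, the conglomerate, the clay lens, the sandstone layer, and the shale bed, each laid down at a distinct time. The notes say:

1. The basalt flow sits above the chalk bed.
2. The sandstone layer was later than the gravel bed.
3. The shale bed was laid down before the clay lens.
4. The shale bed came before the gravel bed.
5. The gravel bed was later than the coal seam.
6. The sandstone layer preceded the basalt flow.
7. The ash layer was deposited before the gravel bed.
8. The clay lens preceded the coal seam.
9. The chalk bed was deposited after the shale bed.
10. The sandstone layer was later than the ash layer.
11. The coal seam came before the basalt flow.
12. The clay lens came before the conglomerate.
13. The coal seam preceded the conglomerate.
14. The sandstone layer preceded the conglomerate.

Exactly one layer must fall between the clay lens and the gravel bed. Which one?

Tracing the constraints gives the clay lens → the coal seam → the gravel bed, so the coal seam sits after the clay lens and before the gravel bed.
No other layer is forced both after the clay lens and before the gravel bed.

the coal seam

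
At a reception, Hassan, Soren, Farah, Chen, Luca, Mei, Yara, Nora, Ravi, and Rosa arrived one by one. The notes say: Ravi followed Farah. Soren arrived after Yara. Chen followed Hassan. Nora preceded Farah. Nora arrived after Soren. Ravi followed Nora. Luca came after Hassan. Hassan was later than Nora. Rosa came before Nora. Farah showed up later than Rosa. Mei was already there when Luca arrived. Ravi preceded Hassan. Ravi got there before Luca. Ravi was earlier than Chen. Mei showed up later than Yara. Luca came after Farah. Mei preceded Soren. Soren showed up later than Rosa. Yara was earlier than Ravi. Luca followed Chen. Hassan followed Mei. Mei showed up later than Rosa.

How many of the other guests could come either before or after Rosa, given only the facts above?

1

Forced after Rosa: Chen, Farah, Hassan, Luca, Mei, Nora, Ravi, and Soren.
That leaves Yara with no forced order relative to Rosa — 1.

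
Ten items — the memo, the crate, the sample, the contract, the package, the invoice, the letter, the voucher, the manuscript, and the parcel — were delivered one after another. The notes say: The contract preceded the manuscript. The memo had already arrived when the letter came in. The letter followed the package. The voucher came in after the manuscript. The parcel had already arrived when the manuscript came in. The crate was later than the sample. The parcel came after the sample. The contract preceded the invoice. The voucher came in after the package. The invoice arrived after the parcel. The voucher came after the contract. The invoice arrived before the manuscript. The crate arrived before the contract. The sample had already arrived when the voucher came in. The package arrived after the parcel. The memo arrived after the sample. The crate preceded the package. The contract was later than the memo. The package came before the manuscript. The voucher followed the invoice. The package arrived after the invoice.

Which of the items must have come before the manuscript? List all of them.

Directly stated before the manuscript: the contract, the invoice, the package, and the parcel.
The crate reaches the manuscript via the crate → the contract → the manuscript.
The memo reaches the manuscript via the memo → the contract → the manuscript.
The sample reaches the manuscript via the sample → the parcel → the manuscript.
No chain forces the letter (or any of the others) ahead of the manuscript.

the contract, the crate, the invoice, the memo, the package, the parcel, the sample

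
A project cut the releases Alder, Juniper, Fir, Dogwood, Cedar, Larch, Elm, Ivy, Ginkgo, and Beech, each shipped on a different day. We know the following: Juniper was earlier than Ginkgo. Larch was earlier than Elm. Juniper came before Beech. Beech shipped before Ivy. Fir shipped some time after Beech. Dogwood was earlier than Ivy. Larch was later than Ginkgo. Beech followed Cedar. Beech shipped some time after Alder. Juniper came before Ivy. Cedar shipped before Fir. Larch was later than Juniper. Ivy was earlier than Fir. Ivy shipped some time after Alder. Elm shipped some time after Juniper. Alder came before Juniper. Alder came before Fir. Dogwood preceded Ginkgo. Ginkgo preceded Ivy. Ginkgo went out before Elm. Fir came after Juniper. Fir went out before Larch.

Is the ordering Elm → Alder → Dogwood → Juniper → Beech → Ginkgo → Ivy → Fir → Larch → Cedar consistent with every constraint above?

no

The constraints require Ginkgo before Elm, but in the proposed sequence Elm appears ahead of Ginkgo. That one violation is enough.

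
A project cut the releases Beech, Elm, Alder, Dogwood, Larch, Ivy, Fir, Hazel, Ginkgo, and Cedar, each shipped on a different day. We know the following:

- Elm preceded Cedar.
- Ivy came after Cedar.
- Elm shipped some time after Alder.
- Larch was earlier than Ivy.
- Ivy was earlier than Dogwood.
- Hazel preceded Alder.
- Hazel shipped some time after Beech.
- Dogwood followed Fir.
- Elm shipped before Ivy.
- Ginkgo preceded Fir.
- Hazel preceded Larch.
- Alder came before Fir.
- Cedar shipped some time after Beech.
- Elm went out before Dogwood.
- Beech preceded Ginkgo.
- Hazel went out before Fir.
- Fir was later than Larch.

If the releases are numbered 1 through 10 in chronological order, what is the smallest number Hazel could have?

2

Beech must come before Hazel — 1 forced predecessor.
Nothing else is forced ahead of Hazel, so its earliest slot is position 1 + 1 = 2.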